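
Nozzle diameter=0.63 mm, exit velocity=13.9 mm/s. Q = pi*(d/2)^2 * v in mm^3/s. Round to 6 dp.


A = pi*(0.63/2)^2 = 0.31172453 mm^2
Q = 0.31172453 * 13.9 = 4.332971 mm^3/s


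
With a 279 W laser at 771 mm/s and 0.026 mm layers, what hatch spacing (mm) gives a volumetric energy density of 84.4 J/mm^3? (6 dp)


h = 279 / (84.4*771*0.026) = 0.164905 mm


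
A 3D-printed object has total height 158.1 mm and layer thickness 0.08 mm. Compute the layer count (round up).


Layers = ceil(158.1/0.08) = 1977


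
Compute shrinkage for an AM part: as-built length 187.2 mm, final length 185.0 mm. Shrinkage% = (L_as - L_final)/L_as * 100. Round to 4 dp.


Shrinkage = ((187.2-185.0)/187.2)*100 = 1.1752 %


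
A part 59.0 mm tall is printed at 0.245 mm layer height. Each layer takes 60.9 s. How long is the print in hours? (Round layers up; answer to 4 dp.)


Layers = ceil(59.0/0.245) = 241
t = 241 * 60.9 / 3600 = 4.0769 hrs


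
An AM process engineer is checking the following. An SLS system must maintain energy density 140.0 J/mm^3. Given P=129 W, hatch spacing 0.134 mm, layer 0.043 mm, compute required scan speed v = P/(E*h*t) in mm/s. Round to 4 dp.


v = 129 / (140.0*0.134*0.043) = 159.9147 mm/s


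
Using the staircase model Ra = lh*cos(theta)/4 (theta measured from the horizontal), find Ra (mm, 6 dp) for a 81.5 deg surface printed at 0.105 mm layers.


Ra = 0.105 * cos(81.5) / 4 = 0.00388 mm


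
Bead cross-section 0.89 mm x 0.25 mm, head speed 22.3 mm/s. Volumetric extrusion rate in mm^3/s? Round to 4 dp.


Rate = 0.89 * 0.25 * 22.3 = 4.9618 mm^3/s


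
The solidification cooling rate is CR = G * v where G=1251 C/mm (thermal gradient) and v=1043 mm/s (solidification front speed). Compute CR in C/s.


CR = 1251 * 1043 = 1304793 C/s


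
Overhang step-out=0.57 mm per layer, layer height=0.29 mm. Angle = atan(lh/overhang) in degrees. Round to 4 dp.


angle = atan(0.29/0.57) = 26.9657 degrees


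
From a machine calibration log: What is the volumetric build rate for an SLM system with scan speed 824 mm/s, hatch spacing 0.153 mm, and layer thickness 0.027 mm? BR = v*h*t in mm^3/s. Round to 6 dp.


Rate = 824 * 0.153 * 0.027 = 3.403944 mm^3/s


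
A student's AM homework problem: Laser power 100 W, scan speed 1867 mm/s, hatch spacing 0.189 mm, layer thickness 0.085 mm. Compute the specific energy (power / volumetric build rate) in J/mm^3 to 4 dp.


Build rate = 1867 * 0.189 * 0.085 = 29.993355 mm^3/s
SE = 100 / 29.993355 = 3.3341 J/mm^3


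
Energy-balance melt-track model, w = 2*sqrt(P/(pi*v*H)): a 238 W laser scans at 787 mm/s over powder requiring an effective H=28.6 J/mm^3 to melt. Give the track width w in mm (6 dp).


w = 2*sqrt(238/(pi*787*28.6)) = 0.116031 mm


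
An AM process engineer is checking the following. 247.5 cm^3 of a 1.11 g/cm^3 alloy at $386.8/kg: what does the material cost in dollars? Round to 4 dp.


Mass = 247.5*1.11/1000 = 0.274725 kg
Cost = 0.274725 * 386.8 = 106.2636 $


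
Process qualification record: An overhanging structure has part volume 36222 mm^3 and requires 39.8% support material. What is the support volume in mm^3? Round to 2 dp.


V_support = 36222 * 0.398 = 14416.36 mm^3


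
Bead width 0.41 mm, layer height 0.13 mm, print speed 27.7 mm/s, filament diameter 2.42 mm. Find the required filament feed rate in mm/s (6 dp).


Q = 0.41 * 0.13 * 27.7 = 1.47641 mm^3/s
A_fil = pi*(2.42/2)^2 = 4.5996058 mm^2
v_feed = 1.47641 / 4.5996058 = 0.320986 mm/s


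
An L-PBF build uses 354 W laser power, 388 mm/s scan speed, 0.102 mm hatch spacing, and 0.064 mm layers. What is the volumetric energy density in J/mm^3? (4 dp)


E = 354 / (388*0.102*0.064) = 139.7627 J/mm^3


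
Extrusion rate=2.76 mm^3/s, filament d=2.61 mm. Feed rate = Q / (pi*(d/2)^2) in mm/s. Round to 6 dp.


A = pi*(2.61/2)^2 = 5.350211
v = 2.76 / 5.350211 = 0.515868 mm/s


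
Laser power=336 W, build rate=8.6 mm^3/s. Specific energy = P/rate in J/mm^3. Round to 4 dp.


SE = 336 / 8.6 = 39.0698 J/mm^3


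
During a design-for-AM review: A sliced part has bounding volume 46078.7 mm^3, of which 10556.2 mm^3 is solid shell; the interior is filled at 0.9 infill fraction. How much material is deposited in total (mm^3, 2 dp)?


V_infill = (46078.7 - 10556.2) * 0.9 = 31970.25
V_total = 10556.2 + 31970.25 = 42526.45 mm^3


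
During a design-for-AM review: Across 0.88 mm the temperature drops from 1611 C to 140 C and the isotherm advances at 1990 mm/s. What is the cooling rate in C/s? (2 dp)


G = (1611-140)/0.88 = 1671.59090909 C/mm
CR = 1671.59090909 * 1990 = 3326465.91 C/s


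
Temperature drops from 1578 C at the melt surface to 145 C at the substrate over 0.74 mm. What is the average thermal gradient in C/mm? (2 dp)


G = (1578-145)/0.74 = 1936.49 C/mm


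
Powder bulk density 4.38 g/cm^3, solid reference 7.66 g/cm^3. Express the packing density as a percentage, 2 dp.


Packing = (4.38/7.66)*100 = 57.18 %


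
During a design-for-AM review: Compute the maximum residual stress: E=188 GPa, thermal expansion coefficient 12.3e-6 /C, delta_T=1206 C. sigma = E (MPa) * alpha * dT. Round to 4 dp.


sigma = 188*1000 * 12.3e-6 * 1206 = 2788.7544 MPa


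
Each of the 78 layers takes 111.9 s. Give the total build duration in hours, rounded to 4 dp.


t = 78 * 111.9 / 3600 = 2.4245 hrs


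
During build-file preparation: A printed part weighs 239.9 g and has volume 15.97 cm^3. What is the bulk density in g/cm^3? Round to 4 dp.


rho = 239.9 / 15.97 = 15.0219 g/cm^3


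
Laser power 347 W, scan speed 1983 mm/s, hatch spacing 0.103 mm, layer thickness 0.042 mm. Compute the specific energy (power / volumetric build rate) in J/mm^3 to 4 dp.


Build rate = 1983 * 0.103 * 0.042 = 8.578458 mm^3/s
SE = 347 / 8.578458 = 40.4502 J/mm^3


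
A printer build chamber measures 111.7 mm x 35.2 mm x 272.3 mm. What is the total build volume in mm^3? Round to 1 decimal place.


V = 111.7 * 35.2 * 272.3 = 1070640.0 mm^3


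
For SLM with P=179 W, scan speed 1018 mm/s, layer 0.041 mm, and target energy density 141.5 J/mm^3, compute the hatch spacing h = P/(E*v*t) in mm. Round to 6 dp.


h = 179 / (141.5*1018*0.041) = 0.030309 mm


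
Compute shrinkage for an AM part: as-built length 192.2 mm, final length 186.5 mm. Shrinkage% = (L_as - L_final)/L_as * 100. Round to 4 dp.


Shrinkage = ((192.2-186.5)/192.2)*100 = 2.9657 %


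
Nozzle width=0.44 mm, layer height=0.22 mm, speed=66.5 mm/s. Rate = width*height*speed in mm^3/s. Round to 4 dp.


Rate = 0.44 * 0.22 * 66.5 = 6.4372 mm^3/s


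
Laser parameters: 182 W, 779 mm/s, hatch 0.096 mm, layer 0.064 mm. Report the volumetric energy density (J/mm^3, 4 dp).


E = 182 / (779*0.096*0.064) = 38.0262 J/mm^3


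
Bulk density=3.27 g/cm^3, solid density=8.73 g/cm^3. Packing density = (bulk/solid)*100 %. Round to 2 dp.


Packing = (3.27/8.73)*100 = 37.46 %


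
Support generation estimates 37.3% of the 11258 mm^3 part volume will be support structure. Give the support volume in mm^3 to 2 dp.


V_support = 11258 * 0.373 = 4199.23 mm^3


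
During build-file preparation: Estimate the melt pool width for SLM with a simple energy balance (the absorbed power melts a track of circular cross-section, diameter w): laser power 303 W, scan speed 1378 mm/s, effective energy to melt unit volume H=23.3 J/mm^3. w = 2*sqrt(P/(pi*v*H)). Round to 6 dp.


w = 2*sqrt(303/(pi*1378*23.3)) = 0.109616 mm


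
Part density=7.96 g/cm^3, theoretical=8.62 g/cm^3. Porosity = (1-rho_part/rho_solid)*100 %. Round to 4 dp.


Porosity = (1-7.96/8.62)*100 = 7.6566 %


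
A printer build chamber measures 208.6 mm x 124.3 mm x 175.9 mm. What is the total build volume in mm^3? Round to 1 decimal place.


V = 208.6 * 124.3 * 175.9 = 4560907.6 mm^3


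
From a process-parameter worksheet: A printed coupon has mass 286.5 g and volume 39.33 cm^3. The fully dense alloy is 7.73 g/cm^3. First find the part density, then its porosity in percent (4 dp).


rho_part = 286.5 / 39.33 = 7.28451564 g/cm^3
Porosity = (1 - 7.28451564/7.73)*100 = 5.7631 %


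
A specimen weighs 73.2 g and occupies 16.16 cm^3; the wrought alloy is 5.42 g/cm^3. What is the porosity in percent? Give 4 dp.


rho_part = 73.2 / 16.16 = 4.52970297 g/cm^3
Porosity = (1 - 4.52970297/5.42)*100 = 16.4261 %


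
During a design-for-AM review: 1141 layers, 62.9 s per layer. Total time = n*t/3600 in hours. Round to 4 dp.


t = 1141 * 62.9 / 3600 = 19.9358 hrs


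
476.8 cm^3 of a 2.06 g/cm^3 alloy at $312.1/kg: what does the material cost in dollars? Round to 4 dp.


Mass = 476.8*2.06/1000 = 0.982208 kg
Cost = 0.982208 * 312.1 = 306.5471 $


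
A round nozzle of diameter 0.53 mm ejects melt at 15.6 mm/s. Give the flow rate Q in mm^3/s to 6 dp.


A = pi*(0.53/2)^2 = 0.22061834 mm^2
Q = 0.22061834 * 15.6 = 3.441646 mm^3/s


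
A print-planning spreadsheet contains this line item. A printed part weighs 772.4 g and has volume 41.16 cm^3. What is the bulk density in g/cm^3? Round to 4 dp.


rho = 772.4 / 41.16 = 18.7658 g/cm^3


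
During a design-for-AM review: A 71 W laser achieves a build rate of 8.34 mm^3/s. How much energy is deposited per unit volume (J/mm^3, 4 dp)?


SE = 71 / 8.34 = 8.5132 J/mm^3


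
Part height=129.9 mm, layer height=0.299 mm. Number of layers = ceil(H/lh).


Layers = ceil(129.9/0.299) = 435


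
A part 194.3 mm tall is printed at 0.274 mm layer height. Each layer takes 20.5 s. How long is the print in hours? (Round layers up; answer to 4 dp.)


Layers = ceil(194.3/0.274) = 710
t = 710 * 20.5 / 3600 = 4.0431 hrs


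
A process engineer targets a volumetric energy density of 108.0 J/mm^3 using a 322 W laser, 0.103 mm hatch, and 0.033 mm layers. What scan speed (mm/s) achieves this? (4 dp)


v = 322 / (108.0*0.103*0.033) = 877.1643 mm/s


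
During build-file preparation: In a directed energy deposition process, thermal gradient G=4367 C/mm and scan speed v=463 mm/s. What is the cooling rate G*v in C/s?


CR = 4367 * 463 = 2021921 C/s


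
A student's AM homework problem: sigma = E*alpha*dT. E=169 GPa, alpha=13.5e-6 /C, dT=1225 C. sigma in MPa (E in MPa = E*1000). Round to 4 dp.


sigma = 169*1000 * 13.5e-6 * 1225 = 2794.8375 MPa


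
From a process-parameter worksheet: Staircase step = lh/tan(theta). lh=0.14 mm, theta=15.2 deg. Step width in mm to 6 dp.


step = 0.14 / tan(15.2) = 0.515286 mm


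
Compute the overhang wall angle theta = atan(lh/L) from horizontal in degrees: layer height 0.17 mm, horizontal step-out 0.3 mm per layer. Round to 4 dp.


angle = atan(0.17/0.3) = 29.5388 degrees


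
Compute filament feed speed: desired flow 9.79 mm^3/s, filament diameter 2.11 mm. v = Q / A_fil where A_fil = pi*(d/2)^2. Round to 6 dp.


A = pi*(2.11/2)^2 = 3.496671
v = 9.79 / 3.496671 = 2.799806 mm/s


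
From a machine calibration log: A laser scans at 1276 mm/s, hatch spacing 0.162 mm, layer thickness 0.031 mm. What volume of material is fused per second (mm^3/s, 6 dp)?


Rate = 1276 * 0.162 * 0.031 = 6.408072 mm^3/s


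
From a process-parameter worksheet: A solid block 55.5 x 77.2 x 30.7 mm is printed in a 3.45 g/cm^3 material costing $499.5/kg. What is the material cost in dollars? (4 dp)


V = 55.5 * 77.2 * 30.7 = 131537.22 mm^3 = 131.53722 cm^3
Mass = 131.53722 * 3.45 / 1000 = 0.45380341 kg
Cost = 0.45380341 * 499.5 = 226.6748 $


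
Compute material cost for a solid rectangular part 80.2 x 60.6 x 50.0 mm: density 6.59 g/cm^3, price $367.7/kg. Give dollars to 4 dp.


V = 80.2 * 60.6 * 50.0 = 243006.0 mm^3 = 243.006 cm^3
Mass = 243.006 * 6.59 / 1000 = 1.60140954 kg
Cost = 1.60140954 * 367.7 = 588.8383 $


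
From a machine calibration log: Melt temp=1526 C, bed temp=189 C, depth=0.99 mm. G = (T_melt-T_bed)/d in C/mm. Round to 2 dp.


G = (1526-189)/0.99 = 1350.51 C/mm


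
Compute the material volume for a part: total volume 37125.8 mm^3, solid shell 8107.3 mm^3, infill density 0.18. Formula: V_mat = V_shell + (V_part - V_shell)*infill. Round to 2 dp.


V_infill = (37125.8 - 8107.3) * 0.18 = 5223.33
V_total = 8107.3 + 5223.33 = 13330.63 mm^3


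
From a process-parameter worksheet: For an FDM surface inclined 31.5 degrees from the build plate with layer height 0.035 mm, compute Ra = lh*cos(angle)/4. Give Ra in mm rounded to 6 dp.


Ra = 0.035 * cos(31.5) / 4 = 0.007461 mm


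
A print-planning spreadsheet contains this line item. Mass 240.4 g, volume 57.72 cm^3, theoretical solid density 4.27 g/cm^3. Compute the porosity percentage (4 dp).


rho_part = 240.4 / 57.72 = 4.16493416 g/cm^3
Porosity = (1 - 4.16493416/4.27)*100 = 2.4606 %


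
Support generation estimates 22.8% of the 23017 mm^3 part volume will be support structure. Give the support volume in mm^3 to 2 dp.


V_support = 23017 * 0.228 = 5247.88 mm^3


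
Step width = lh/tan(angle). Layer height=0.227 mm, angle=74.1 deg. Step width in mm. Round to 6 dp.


step = 0.227 / tan(74.1) = 0.064663 mm


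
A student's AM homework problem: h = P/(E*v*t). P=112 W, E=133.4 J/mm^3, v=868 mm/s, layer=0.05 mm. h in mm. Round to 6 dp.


h = 112 / (133.4*868*0.05) = 0.019345 mm


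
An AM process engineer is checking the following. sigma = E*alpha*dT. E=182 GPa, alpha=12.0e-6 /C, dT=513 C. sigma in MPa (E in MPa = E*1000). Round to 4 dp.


sigma = 182*1000 * 12.0e-6 * 513 = 1120.392 MPa


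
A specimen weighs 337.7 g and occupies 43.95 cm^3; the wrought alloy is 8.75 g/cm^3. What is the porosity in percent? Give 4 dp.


rho_part = 337.7 / 43.95 = 7.68373151 g/cm^3
Porosity = (1 - 7.68373151/8.75)*100 = 12.1859 %


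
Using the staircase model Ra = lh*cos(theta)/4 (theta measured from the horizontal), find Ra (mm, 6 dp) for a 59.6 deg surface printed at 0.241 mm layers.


Ra = 0.241 * cos(59.6) / 4 = 0.030489 mm


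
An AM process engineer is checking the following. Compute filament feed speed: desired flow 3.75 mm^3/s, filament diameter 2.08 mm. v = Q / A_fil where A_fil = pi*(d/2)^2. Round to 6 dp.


A = pi*(2.08/2)^2 = 3.397947
v = 3.75 / 3.397947 = 1.103608 mm/s


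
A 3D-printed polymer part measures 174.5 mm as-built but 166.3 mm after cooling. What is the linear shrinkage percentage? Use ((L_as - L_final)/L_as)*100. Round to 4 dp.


Shrinkage = ((174.5-166.3)/174.5)*100 = 4.6991 %


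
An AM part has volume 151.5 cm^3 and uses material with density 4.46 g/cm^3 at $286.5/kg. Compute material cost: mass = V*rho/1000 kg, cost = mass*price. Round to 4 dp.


Mass = 151.5*4.46/1000 = 0.67569 kg
Cost = 0.67569 * 286.5 = 193.5852 $


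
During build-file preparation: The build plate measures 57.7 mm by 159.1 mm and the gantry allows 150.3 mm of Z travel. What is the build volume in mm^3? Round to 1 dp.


V = 57.7 * 159.1 * 150.3 = 1379764.5 mm^3


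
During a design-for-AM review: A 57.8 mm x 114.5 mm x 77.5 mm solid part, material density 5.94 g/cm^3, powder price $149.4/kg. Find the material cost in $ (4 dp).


V = 57.8 * 114.5 * 77.5 = 512902.75 mm^3 = 512.90275 cm^3
Mass = 512.90275 * 5.94 / 1000 = 3.04664234 kg
Cost = 3.04664234 * 149.4 = 455.1684 $


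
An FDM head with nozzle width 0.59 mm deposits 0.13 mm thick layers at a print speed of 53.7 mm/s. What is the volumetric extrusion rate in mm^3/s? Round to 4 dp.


Rate = 0.59 * 0.13 * 53.7 = 4.1188 mm^3/s


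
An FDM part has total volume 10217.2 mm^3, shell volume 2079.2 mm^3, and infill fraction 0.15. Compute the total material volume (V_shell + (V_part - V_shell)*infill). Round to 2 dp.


V_infill = (10217.2 - 2079.2) * 0.15 = 1220.7
V_total = 2079.2 + 1220.7 = 3299.9 mm^3


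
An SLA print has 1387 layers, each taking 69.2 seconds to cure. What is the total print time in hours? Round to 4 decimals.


t = 1387 * 69.2 / 3600 = 26.6612 hrs


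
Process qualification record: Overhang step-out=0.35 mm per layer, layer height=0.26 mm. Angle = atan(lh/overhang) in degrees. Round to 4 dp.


angle = atan(0.26/0.35) = 36.6071 degrees


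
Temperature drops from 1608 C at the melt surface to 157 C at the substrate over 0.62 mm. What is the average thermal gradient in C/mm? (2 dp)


G = (1608-157)/0.62 = 2340.32 C/mm


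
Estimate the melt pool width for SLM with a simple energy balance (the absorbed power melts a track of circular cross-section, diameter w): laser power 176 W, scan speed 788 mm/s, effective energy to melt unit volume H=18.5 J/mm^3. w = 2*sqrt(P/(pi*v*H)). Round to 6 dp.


w = 2*sqrt(176/(pi*788*18.5)) = 0.123983 mm


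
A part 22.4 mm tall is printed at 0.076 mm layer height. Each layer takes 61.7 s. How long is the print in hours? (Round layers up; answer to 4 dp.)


Layers = ceil(22.4/0.076) = 295
t = 295 * 61.7 / 3600 = 5.056 hrs


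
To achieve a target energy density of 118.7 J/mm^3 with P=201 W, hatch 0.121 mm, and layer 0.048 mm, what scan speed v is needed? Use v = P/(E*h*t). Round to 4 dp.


v = 201 / (118.7*0.121*0.048) = 291.5538 mm/s


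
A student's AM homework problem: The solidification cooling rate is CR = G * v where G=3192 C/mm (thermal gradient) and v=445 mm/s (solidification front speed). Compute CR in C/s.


CR = 3192 * 445 = 1420440 C/s


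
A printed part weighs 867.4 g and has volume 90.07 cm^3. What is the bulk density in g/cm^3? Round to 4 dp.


rho = 867.4 / 90.07 = 9.6303 g/cm^3


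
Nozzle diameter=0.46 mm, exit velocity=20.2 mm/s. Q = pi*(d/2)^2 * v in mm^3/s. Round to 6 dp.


A = pi*(0.46/2)^2 = 0.16619025 mm^2
Q = 0.16619025 * 20.2 = 3.357043 mm^3/s


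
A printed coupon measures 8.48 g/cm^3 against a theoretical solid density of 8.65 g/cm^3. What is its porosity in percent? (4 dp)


Porosity = (1-8.48/8.65)*100 = 1.9653 %


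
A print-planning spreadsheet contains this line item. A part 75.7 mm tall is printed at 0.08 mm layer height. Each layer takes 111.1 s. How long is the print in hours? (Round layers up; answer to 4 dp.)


Layers = ceil(75.7/0.08) = 947
t = 947 * 111.1 / 3600 = 29.2255 hrs


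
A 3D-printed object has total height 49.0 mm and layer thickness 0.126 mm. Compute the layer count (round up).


Layers = ceil(49.0/0.126) = 389


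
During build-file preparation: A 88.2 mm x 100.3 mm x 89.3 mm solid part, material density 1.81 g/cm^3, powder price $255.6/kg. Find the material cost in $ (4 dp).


V = 88.2 * 100.3 * 89.3 = 789988.878 mm^3 = 789.988878 cm^3
Mass = 789.988878 * 1.81 / 1000 = 1.42987987 kg
Cost = 1.42987987 * 255.6 = 365.4773 $


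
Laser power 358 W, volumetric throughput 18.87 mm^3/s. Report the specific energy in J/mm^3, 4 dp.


SE = 358 / 18.87 = 18.9719 J/mm^3


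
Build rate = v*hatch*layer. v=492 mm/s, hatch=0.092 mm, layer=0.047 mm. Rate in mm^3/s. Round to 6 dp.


Rate = 492 * 0.092 * 0.047 = 2.127408 mm^3/s


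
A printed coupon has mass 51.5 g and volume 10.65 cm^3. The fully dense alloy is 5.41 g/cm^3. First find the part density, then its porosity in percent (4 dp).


rho_part = 51.5 / 10.65 = 4.83568075 g/cm^3
Porosity = (1 - 4.83568075/5.41)*100 = 10.6159 %


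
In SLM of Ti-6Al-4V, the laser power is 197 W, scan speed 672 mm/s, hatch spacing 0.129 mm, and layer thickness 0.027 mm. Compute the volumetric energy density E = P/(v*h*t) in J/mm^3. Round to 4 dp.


E = 197 / (672*0.129*0.027) = 84.1673 J/mm^3


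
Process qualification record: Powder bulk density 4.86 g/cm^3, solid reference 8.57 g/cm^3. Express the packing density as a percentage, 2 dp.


Packing = (4.86/8.57)*100 = 56.71 %


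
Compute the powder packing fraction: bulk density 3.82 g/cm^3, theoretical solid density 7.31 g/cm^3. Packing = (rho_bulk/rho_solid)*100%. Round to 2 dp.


Packing = (3.82/7.31)*100 = 52.26 %


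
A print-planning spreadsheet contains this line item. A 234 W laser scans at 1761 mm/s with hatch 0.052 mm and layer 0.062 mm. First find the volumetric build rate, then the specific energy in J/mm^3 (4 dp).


Build rate = 1761 * 0.052 * 0.062 = 5.677464 mm^3/s
SE = 234 / 5.677464 = 41.2156 J/mm^3


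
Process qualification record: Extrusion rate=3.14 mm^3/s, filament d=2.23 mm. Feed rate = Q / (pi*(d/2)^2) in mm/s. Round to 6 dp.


A = pi*(2.23/2)^2 = 3.905707
v = 3.14 / 3.905707 = 0.803952 mm/s


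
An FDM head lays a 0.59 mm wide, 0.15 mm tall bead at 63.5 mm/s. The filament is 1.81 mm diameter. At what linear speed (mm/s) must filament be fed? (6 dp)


Q = 0.59 * 0.15 * 63.5 = 5.61975 mm^3/s
A_fil = pi*(1.81/2)^2 = 2.57304292 mm^2
v_feed = 5.61975 / 2.57304292 = 2.184087 mm/s


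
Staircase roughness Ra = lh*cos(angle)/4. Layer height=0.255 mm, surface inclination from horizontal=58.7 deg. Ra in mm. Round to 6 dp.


Ra = 0.255 * cos(58.7) / 4 = 0.033119 mm


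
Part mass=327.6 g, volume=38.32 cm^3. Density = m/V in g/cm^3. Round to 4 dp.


rho = 327.6 / 38.32 = 8.5491 g/cm^3


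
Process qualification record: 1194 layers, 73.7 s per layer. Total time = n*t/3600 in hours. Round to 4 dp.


t = 1194 * 73.7 / 3600 = 24.4438 hrs


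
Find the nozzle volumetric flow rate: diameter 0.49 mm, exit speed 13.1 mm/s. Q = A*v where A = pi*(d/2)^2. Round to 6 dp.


A = pi*(0.49/2)^2 = 0.1885741 mm^2
Q = 0.1885741 * 13.1 = 2.470321 mm^3/s


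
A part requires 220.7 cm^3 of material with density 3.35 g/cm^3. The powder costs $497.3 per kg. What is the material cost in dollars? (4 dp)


Mass = 220.7*3.35/1000 = 0.739345 kg
Cost = 0.739345 * 497.3 = 367.6763 $


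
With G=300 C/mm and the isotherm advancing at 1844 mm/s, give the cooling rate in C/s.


CR = 300 * 1844 = 553200 C/s


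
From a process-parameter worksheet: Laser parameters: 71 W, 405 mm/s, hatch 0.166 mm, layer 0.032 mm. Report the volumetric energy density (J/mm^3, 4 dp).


E = 71 / (405*0.166*0.032) = 33.0024 J/mm^3


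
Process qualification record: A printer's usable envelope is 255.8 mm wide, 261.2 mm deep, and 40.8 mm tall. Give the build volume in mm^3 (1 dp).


V = 255.8 * 261.2 * 40.8 = 2726050.4 mm^3


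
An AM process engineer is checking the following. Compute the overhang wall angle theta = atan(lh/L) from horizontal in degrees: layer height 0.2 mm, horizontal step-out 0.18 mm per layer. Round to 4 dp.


angle = atan(0.2/0.18) = 48.0128 degrees


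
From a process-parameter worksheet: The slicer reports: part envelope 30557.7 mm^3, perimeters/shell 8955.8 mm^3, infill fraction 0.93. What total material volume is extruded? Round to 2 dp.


V_infill = (30557.7 - 8955.8) * 0.93 = 20089.77
V_total = 8955.8 + 20089.77 = 29045.57 mm^3


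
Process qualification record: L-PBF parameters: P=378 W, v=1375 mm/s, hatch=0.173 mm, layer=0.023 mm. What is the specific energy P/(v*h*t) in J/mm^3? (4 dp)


Build rate = 1375 * 0.173 * 0.023 = 5.471125 mm^3/s
SE = 378 / 5.471125 = 69.09 J/mm^3


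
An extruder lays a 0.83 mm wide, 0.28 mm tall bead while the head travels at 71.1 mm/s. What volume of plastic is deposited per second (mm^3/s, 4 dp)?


Rate = 0.83 * 0.28 * 71.1 = 16.5236 mm^3/s


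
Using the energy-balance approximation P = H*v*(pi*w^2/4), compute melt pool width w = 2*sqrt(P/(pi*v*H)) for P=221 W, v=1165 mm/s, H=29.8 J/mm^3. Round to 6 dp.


w = 2*sqrt(221/(pi*1165*29.8)) = 0.090029 mm


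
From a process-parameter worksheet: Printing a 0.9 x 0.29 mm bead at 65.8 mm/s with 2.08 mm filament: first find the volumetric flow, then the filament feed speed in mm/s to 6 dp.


Q = 0.9 * 0.29 * 65.8 = 17.1738 mm^3/s
A_fil = pi*(2.08/2)^2 = 3.39794661 mm^2
v_feed = 17.1738 / 3.39794661 = 5.05417 mm/s


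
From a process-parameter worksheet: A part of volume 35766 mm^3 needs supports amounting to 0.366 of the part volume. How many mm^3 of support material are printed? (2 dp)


V_support = 35766 * 0.366 = 13090.36 mm^3


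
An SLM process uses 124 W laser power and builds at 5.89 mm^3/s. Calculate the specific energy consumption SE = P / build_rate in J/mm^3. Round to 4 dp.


SE = 124 / 5.89 = 21.0526 J/mm^3


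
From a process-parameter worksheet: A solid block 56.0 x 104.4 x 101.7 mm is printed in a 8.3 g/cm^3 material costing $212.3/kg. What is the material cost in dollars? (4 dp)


V = 56.0 * 104.4 * 101.7 = 594578.88 mm^3 = 594.57888 cm^3
Mass = 594.57888 * 8.3 / 1000 = 4.9350047 kg
Cost = 4.9350047 * 212.3 = 1047.7015 $


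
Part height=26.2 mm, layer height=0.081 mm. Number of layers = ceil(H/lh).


Layers = ceil(26.2/0.081) = 324


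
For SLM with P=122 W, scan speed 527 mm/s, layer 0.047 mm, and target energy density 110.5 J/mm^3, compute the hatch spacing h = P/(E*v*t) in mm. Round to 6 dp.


h = 122 / (110.5*527*0.047) = 0.044575 mm


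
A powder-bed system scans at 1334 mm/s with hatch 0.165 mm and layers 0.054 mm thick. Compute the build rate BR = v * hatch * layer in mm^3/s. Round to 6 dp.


Rate = 1334 * 0.165 * 0.054 = 11.88594 mm^3/s


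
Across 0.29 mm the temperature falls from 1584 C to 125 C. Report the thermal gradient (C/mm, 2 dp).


G = (1584-125)/0.29 = 5031.03 C/mm


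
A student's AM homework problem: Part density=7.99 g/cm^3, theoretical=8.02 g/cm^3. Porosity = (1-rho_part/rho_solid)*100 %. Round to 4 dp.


Porosity = (1-7.99/8.02)*100 = 0.3741 %


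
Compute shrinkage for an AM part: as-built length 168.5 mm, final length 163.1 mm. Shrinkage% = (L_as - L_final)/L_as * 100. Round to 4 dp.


Shrinkage = ((168.5-163.1)/168.5)*100 = 3.2047 %


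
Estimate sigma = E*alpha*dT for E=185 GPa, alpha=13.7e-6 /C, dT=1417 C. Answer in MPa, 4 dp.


sigma = 185*1000 * 13.7e-6 * 1417 = 3591.3865 MPa


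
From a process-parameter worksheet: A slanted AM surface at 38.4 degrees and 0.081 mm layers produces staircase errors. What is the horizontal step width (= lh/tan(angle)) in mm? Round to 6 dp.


step = 0.081 / tan(38.4) = 0.102197 mm


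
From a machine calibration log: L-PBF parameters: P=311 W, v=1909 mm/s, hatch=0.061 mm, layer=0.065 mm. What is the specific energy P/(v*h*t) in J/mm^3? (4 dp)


Build rate = 1909 * 0.061 * 0.065 = 7.569185 mm^3/s
SE = 311 / 7.569185 = 41.0876 J/mm^3


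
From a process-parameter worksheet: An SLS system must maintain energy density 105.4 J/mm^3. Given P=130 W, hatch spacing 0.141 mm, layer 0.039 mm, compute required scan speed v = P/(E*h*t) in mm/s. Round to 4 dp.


v = 130 / (105.4*0.141*0.039) = 224.2947 mm/s


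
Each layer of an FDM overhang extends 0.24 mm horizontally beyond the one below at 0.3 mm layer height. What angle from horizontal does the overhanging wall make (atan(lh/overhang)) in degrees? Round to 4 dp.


angle = atan(0.3/0.24) = 51.3402 degrees


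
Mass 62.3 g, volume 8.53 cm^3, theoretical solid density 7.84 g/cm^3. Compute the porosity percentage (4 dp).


rho_part = 62.3 / 8.53 = 7.30363423 g/cm^3
Porosity = (1 - 7.30363423/7.84)*100 = 6.8414 %


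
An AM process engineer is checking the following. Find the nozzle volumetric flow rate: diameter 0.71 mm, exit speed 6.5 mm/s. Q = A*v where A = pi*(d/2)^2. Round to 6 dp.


A = pi*(0.71/2)^2 = 0.39591921 mm^2
Q = 0.39591921 * 6.5 = 2.573475 mm^3/s


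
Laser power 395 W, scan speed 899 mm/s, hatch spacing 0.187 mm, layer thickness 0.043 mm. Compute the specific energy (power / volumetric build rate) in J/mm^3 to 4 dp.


Build rate = 899 * 0.187 * 0.043 = 7.228859 mm^3/s
SE = 395 / 7.228859 = 54.6421 J/mm^3


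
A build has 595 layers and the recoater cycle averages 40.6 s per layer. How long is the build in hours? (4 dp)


t = 595 * 40.6 / 3600 = 6.7103 hrs


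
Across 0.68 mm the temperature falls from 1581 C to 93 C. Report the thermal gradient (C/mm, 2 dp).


G = (1581-93)/0.68 = 2188.24 C/mm


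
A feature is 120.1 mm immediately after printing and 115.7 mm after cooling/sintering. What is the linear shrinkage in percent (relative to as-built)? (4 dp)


Shrinkage = ((120.1-115.7)/120.1)*100 = 3.6636 %


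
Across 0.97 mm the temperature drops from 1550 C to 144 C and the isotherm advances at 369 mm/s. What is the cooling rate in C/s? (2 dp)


G = (1550-144)/0.97 = 1449.48453608 C/mm
CR = 1449.48453608 * 369 = 534859.79 C/s


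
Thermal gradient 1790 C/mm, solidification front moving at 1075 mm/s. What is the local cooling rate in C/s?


CR = 1790 * 1075 = 1924250 C/s


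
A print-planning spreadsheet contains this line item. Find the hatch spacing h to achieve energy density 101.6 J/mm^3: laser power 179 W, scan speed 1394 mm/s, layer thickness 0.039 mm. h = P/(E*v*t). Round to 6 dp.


h = 179 / (101.6*1394*0.039) = 0.032406 mm


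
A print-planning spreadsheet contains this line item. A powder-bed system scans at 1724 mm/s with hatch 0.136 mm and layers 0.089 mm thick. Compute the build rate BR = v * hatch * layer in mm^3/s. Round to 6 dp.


Rate = 1724 * 0.136 * 0.089 = 20.867296 mm^3/s


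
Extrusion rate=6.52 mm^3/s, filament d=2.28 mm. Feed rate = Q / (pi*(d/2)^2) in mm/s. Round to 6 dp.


A = pi*(2.28/2)^2 = 4.082814
v = 6.52 / 4.082814 = 1.596938 mm/s


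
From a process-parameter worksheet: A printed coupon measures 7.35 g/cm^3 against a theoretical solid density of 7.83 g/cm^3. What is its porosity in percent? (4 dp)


Porosity = (1-7.35/7.83)*100 = 6.1303 %


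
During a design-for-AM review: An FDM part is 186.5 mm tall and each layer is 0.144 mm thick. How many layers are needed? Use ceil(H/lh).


Layers = ceil(186.5/0.144) = 1296


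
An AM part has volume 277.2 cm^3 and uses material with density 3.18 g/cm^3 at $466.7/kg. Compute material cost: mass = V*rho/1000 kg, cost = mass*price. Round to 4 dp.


Mass = 277.2*3.18/1000 = 0.881496 kg
Cost = 0.881496 * 466.7 = 411.3942 $


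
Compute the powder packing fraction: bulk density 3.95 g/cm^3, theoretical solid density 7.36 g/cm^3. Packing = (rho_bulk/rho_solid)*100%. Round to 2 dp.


Packing = (3.95/7.36)*100 = 53.67 %


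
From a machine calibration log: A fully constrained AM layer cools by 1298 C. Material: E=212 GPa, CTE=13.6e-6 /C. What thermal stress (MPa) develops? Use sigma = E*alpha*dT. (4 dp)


sigma = 212*1000 * 13.6e-6 * 1298 = 3742.3936 MPa


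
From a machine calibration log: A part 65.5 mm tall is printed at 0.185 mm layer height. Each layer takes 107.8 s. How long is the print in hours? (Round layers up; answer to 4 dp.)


Layers = ceil(65.5/0.185) = 355
t = 355 * 107.8 / 3600 = 10.6303 hrs


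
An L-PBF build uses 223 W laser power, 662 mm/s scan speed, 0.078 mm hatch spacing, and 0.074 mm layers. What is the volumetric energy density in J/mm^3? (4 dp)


E = 223 / (662*0.078*0.074) = 58.3607 J/mm^3


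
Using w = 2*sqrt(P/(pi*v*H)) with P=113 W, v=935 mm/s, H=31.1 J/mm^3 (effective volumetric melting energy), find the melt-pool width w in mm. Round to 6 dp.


w = 2*sqrt(113/(pi*935*31.1)) = 0.070341 mm


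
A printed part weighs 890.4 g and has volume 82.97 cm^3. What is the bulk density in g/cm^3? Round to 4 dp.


rho = 890.4 / 82.97 = 10.7316 g/cm^3


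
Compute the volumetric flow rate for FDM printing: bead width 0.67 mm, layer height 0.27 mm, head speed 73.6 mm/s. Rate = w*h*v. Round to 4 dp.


Rate = 0.67 * 0.27 * 73.6 = 13.3142 mm^3/s


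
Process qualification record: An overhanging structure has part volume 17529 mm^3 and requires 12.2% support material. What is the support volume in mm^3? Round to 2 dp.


V_support = 17529 * 0.122 = 2138.54 mm^3


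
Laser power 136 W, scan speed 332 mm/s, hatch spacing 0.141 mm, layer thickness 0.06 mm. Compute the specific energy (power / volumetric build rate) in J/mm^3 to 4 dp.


Build rate = 332 * 0.141 * 0.06 = 2.80872 mm^3/s
SE = 136 / 2.80872 = 48.4206 J/mm^3


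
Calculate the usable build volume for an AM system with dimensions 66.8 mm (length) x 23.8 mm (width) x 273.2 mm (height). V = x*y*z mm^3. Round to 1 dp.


V = 66.8 * 23.8 * 273.2 = 434344.3 mm^3


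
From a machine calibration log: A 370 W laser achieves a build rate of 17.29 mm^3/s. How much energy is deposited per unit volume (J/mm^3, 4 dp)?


SE = 370 / 17.29 = 21.3997 J/mm^3


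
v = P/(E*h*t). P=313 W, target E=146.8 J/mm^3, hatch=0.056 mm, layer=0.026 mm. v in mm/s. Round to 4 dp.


v = 313 / (146.8*0.056*0.026) = 1464.3905 mm/s


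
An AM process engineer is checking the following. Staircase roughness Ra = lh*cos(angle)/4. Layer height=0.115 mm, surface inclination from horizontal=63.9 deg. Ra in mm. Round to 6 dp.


Ra = 0.115 * cos(63.9) / 4 = 0.012648 mm


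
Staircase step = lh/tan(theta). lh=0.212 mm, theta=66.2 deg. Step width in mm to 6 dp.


step = 0.212 / tan(66.2) = 0.093503 mm


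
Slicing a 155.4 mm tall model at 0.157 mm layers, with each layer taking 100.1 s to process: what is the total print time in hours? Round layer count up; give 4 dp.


Layers = ceil(155.4/0.157) = 990
t = 990 * 100.1 / 3600 = 27.5275 hrs


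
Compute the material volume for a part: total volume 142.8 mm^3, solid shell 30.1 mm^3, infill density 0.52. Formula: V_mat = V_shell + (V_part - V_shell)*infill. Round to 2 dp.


V_infill = (142.8 - 30.1) * 0.52 = 58.6
V_total = 30.1 + 58.6 = 88.7 mm^3


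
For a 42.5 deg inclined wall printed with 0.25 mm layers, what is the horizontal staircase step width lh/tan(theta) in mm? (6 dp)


step = 0.25 / tan(42.5) = 0.272827 mm


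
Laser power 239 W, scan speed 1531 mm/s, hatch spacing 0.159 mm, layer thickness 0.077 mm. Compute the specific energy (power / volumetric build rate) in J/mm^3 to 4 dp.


Build rate = 1531 * 0.159 * 0.077 = 18.744033 mm^3/s
SE = 239 / 18.744033 = 12.7507 J/mm^3


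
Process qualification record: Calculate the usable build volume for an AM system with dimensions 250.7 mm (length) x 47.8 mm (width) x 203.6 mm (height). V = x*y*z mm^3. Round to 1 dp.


V = 250.7 * 47.8 * 203.6 = 2439832.5 mm^3


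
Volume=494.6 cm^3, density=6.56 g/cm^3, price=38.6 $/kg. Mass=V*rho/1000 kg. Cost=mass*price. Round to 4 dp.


Mass = 494.6*6.56/1000 = 3.244576 kg
Cost = 3.244576 * 38.6 = 125.2406 $


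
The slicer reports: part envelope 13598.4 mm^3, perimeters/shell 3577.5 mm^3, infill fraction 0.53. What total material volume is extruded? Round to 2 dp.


V_infill = (13598.4 - 3577.5) * 0.53 = 5311.08
V_total = 3577.5 + 5311.08 = 8888.58 mm^3


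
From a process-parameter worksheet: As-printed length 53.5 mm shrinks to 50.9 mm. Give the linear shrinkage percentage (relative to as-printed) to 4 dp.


Shrinkage = ((53.5-50.9)/53.5)*100 = 4.8598 %


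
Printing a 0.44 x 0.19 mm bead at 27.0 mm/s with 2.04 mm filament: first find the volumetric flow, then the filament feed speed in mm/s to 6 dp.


Q = 0.44 * 0.19 * 27.0 = 2.2572 mm^3/s
A_fil = pi*(2.04/2)^2 = 3.268513 mm^2
v_feed = 2.2572 / 3.268513 = 0.690589 mm/s


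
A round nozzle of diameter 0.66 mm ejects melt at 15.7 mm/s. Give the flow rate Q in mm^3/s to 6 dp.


A = pi*(0.66/2)^2 = 0.34211944 mm^2
Q = 0.34211944 * 15.7 = 5.371275 mm^3/s


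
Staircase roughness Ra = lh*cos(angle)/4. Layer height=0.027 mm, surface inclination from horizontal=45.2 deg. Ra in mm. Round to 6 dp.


Ra = 0.027 * cos(45.2) / 4 = 0.004756 mm


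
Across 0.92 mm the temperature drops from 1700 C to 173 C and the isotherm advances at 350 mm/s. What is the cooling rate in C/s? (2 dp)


G = (1700-173)/0.92 = 1659.7826087 C/mm
CR = 1659.7826087 * 350 = 580923.91 C/s


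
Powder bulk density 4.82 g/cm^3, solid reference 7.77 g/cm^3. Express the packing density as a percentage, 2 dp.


Packing = (4.82/7.77)*100 = 62.03 %


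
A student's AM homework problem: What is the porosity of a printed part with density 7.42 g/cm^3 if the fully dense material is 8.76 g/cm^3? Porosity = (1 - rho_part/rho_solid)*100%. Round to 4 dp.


Porosity = (1-7.42/8.76)*100 = 15.2968 %


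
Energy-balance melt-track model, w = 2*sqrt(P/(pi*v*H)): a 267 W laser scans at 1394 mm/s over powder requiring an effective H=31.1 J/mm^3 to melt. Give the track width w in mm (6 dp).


w = 2*sqrt(267/(pi*1394*31.1)) = 0.088552 mm


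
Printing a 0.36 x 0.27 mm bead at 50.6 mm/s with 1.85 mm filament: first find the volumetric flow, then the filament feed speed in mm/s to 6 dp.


Q = 0.36 * 0.27 * 50.6 = 4.91832 mm^3/s
A_fil = pi*(1.85/2)^2 = 2.68802521 mm^2
v_feed = 4.91832 / 2.68802521 = 1.829715 mm/s


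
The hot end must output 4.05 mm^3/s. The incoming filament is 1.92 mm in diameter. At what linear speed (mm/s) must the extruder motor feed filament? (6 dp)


A = pi*(1.92/2)^2 = 2.895292
v = 4.05 / 2.895292 = 1.398823 mm/s


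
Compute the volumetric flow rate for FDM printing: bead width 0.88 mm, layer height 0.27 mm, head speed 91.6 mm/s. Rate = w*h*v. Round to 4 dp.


Rate = 0.88 * 0.27 * 91.6 = 21.7642 mm^3/s


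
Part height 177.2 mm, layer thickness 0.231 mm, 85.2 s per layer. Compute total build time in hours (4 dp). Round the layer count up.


Layers = ceil(177.2/0.231) = 768
t = 768 * 85.2 / 3600 = 18.176 hrs


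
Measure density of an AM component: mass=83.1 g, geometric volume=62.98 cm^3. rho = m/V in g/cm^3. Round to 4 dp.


rho = 83.1 / 62.98 = 1.3195 g/cm^3


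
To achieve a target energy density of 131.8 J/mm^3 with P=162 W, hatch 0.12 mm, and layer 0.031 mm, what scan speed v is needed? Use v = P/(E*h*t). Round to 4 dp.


v = 162 / (131.8*0.12*0.031) = 330.4126 mm/s


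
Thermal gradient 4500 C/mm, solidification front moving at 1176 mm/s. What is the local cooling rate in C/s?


CR = 4500 * 1176 = 5292000 C/s


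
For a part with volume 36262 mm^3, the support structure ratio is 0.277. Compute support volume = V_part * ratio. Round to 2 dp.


V_support = 36262 * 0.277 = 10044.57 mm^3


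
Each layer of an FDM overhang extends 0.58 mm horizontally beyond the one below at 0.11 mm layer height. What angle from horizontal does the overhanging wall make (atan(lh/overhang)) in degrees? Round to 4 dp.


angle = atan(0.11/0.58) = 10.7389 degrees


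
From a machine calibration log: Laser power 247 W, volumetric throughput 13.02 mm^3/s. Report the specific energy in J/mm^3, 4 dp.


SE = 247 / 13.02 = 18.9708 J/mm^3


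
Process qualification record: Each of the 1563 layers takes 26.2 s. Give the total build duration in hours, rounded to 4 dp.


t = 1563 * 26.2 / 3600 = 11.3752 hrs


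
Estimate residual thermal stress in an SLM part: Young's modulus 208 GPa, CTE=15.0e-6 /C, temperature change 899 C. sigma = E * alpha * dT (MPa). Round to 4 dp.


sigma = 208*1000 * 15.0e-6 * 899 = 2804.88 MPa


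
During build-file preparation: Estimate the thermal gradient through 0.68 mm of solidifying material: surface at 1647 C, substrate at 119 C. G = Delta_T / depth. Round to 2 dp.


G = (1647-119)/0.68 = 2247.06 C/mm


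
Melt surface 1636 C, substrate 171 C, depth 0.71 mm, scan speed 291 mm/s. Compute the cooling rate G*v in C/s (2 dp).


G = (1636-171)/0.71 = 2063.38028169 C/mm
CR = 2063.38028169 * 291 = 600443.66 C/s


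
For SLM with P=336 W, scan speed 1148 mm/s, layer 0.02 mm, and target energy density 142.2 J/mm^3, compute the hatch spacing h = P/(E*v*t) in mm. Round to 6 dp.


h = 336 / (142.2*1148*0.02) = 0.102912 mm


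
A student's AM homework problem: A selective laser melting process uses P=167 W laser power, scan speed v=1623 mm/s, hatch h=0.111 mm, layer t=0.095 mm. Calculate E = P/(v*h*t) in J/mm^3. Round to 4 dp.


E = 167 / (1623*0.111*0.095) = 9.7578 J/mm^3


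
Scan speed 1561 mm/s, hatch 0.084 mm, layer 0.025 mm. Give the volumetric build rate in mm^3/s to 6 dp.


Rate = 1561 * 0.084 * 0.025 = 3.2781 mm^3/s


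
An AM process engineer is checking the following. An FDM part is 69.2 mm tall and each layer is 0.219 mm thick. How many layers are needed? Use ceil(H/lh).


Layers = ceil(69.2/0.219) = 316
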